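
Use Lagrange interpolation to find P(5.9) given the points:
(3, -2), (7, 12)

Lagrange interpolation formula:
P(x) = Σ yᵢ × Lᵢ(x)
where Lᵢ(x) = Π_{j≠i} (x - xⱼ)/(xᵢ - xⱼ)

L_0(5.9) = (5.9 - 7)/(3 - 7) = 0.275000
L_1(5.9) = (5.9 - 3)/(7 - 3) = 0.725000

P(5.9) = (-2)×L_0(5.9) + 12×L_1(5.9)
P(5.9) = 8.150000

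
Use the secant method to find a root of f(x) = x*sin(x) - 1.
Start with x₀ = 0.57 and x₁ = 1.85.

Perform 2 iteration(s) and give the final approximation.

f(x) = x*sin(x) - 1
x₀ = 0.57, x₁ = 1.85

Secant formula: x_{n+1} = x_n - f(x_n)(x_n - x_{n-1})/(f(x_n) - f(x_{n-1}))

Iteration 1:
  f(0.570000) = -0.692410
  f(1.850000) = 0.778359
  x_2 = 1.850000 - 0.778359×(1.850000 - 0.570000)/(0.778359 - (-0.692410))
       = 1.172599
Iteration 2:
  f(1.850000) = 0.778359
  f(1.172599) = 0.080857
  x_3 = 1.172599 - 0.080857×(1.172599 - 1.850000)/(0.080857 - 0.778359)
       = 1.094072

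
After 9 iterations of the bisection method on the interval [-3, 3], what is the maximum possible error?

Bisection error bound: |error| ≤ (b-a)/2^n
|error| ≤ (3 - (-3))/2^9 = 6/2^9
|error| ≤ 0.0117187500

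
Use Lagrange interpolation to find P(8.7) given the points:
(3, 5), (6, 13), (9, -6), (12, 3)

Lagrange interpolation formula:
P(x) = Σ yᵢ × Lᵢ(x)
where Lᵢ(x) = Π_{j≠i} (x - xⱼ)/(xᵢ - xⱼ)

L_0(8.7) = (8.7 - 6)/(3 - 6) × (8.7 - 9)/(3 - 9) × (8.7 - 12)/(3 - 12) = -0.016500
L_1(8.7) = (8.7 - 3)/(6 - 3) × (8.7 - 9)/(6 - 9) × (8.7 - 12)/(6 - 12) = 0.104500
L_2(8.7) = (8.7 - 3)/(9 - 3) × (8.7 - 6)/(9 - 6) × (8.7 - 12)/(9 - 12) = 0.940500
L_3(8.7) = (8.7 - 3)/(12 - 3) × (8.7 - 6)/(12 - 6) × (8.7 - 9)/(12 - 9) = -0.028500

P(8.7) = 5×L_0(8.7) + 13×L_1(8.7) + (-6)×L_2(8.7) + 3×L_3(8.7)
P(8.7) = -4.452500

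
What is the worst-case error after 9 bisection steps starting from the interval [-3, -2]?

Bisection error bound: |error| ≤ (b-a)/2^n
|error| ≤ (-2 - (-3))/2^9 = 1/2^9
|error| ≤ 0.0019531250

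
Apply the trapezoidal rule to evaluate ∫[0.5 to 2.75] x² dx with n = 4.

f(x) = x²
a = 0.5, b = 2.75, n = 4
h = (b - a)/n = 0.562500

Trapezoidal rule: (h/2)[f(x₀) + 2f(x₁) + 2f(x₂) + ... + f(xₙ)]

x_0 = 0.5000, f(x_0) = 0.250000, coefficient = 1
x_1 = 1.0625, f(x_1) = 1.128906, coefficient = 2
x_2 = 1.6250, f(x_2) = 2.640625, coefficient = 2
x_3 = 2.1875, f(x_3) = 4.785156, coefficient = 2
x_4 = 2.7500, f(x_4) = 7.562500, coefficient = 1

I ≈ (0.562500/2) × 24.921875 = 7.009277
Exact value: 6.890625
Error: 0.118652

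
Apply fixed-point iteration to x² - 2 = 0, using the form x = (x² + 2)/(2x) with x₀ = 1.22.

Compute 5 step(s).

Equation: x² - 2 = 0
Fixed-point form: x = (x² + 2)/(2x)
x₀ = 1.22

x_1 = g(1.220000) = 1.429672
x_2 = g(1.429672) = 1.414297
x_3 = g(1.414297) = 1.414214
x_4 = g(1.414214) = 1.414214
x_5 = g(1.414214) = 1.414214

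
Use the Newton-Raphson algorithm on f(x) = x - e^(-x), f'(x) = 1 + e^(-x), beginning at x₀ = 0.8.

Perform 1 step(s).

f(x) = x - e^(-x)
f'(x) = 1 + e^(-x)
x₀ = 0.8

Newton-Raphson formula: x_{n+1} = x_n - f(x_n)/f'(x_n)

Iteration 1:
  f(0.800000) = 0.350671
  f'(0.800000) = 1.449329
  x_1 = 0.800000 - 0.350671/1.449329 = 0.558046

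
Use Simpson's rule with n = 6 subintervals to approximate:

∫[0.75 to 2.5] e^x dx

f(x) = e^x
a = 0.75, b = 2.5, n = 6
h = (b - a)/n = 0.291667

Simpson's rule: (h/3)[f(x₀) + 4f(x₁) + 2f(x₂) + ... + f(xₙ)]

x_0 = 0.7500, f(x_0) = 2.117000, coefficient = 1
x_1 = 1.0417, f(x_1) = 2.833936, coefficient = 4
x_2 = 1.3333, f(x_2) = 3.793668, coefficient = 2
x_3 = 1.6250, f(x_3) = 5.078419, coefficient = 4
x_4 = 1.9167, f(x_4) = 6.798260, coefficient = 2
x_5 = 2.2083, f(x_5) = 9.100536, coefficient = 4
x_6 = 2.5000, f(x_6) = 12.182494, coefficient = 1

I ≈ (0.291667/3) × 103.534915 = 10.065895
Exact value: 10.065494
Error: 0.000401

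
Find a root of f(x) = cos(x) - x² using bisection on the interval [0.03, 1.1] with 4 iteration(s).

f(x) = cos(x) - x²
Initial interval: [0.03, 1.1]

Iteration 1:
  c_1 = (0.030000 + 1.100000)/2 = 0.565000
  f(c_1) = f(0.565000) = 0.525364
  f(a) × f(c) ≥ 0, new interval: [0.565000, 1.100000]
Iteration 2:
  c_2 = (0.565000 + 1.100000)/2 = 0.832500
  f(c_2) = f(0.832500) = -0.020027
  f(a) × f(c) < 0, new interval: [0.565000, 0.832500]
Iteration 3:
  c_3 = (0.565000 + 0.832500)/2 = 0.698750
  f(c_3) = f(0.698750) = 0.277395
  f(a) × f(c) ≥ 0, new interval: [0.698750, 0.832500]
Iteration 4:
  c_4 = (0.698750 + 0.832500)/2 = 0.765625
  f(c_4) = f(0.765625) = 0.134768
  f(a) × f(c) ≥ 0, new interval: [0.765625, 0.832500]

After 4 iteration(s), the approximation is c_4 = 0.765625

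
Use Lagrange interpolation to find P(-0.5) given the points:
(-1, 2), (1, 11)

Lagrange interpolation formula:
P(x) = Σ yᵢ × Lᵢ(x)
where Lᵢ(x) = Π_{j≠i} (x - xⱼ)/(xᵢ - xⱼ)

L_0(-0.5) = (-0.5 - 1)/(-1 - 1) = 0.750000
L_1(-0.5) = (-0.5 - (-1))/(1 - (-1)) = 0.250000

P(-0.5) = 2×L_0(-0.5) + 11×L_1(-0.5)
P(-0.5) = 4.250000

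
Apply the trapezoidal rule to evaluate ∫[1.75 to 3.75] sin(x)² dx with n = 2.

f(x) = sin(x)²
a = 1.75, b = 3.75, n = 2
h = (b - a)/n = 1.000000

Trapezoidal rule: (h/2)[f(x₀) + 2f(x₁) + 2f(x₂) + ... + f(xₙ)]

x_0 = 1.7500, f(x_0) = 0.968228, coefficient = 1
x_1 = 2.7500, f(x_1) = 0.145665, coefficient = 2
x_2 = 3.7500, f(x_2) = 0.326682, coefficient = 1

I ≈ (1.000000/2) × 1.586241 = 0.793120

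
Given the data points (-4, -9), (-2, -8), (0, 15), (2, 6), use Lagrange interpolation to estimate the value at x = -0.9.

Lagrange interpolation formula:
P(x) = Σ yᵢ × Lᵢ(x)
where Lᵢ(x) = Π_{j≠i} (x - xⱼ)/(xᵢ - xⱼ)

L_0(-0.9) = (-0.9 - (-2))/(-4 - (-2)) × (-0.9 - 0)/(-4 - 0) × (-0.9 - 2)/(-4 - 2) = -0.059813
L_1(-0.9) = (-0.9 - (-4))/(-2 - (-4)) × (-0.9 - 0)/(-2 - 0) × (-0.9 - 2)/(-2 - 2) = 0.505687
L_2(-0.9) = (-0.9 - (-4))/(0 - (-4)) × (-0.9 - (-2))/(0 - (-2)) × (-0.9 - 2)/(0 - 2) = 0.618063
L_3(-0.9) = (-0.9 - (-4))/(2 - (-4)) × (-0.9 - (-2))/(2 - (-2)) × (-0.9 - 0)/(2 - 0) = -0.063938

P(-0.9) = (-9)×L_0(-0.9) + (-8)×L_1(-0.9) + 15×L_2(-0.9) + 6×L_3(-0.9)
P(-0.9) = 5.380125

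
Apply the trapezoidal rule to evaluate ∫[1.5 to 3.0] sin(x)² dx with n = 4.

f(x) = sin(x)²
a = 1.5, b = 3.0, n = 4
h = (b - a)/n = 0.375000

Trapezoidal rule: (h/2)[f(x₀) + 2f(x₁) + 2f(x₂) + ... + f(xₙ)]

x_0 = 1.5000, f(x_0) = 0.994996, coefficient = 1
x_1 = 1.8750, f(x_1) = 0.910280, coefficient = 2
x_2 = 2.2500, f(x_2) = 0.605398, coefficient = 2
x_3 = 2.6250, f(x_3) = 0.243957, coefficient = 2
x_4 = 3.0000, f(x_4) = 0.019915, coefficient = 1

I ≈ (0.375000/2) × 4.534181 = 0.850159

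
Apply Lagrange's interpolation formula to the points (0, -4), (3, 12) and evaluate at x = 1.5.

Lagrange interpolation formula:
P(x) = Σ yᵢ × Lᵢ(x)
where Lᵢ(x) = Π_{j≠i} (x - xⱼ)/(xᵢ - xⱼ)

L_0(1.5) = (1.5 - 3)/(0 - 3) = 0.500000
L_1(1.5) = (1.5 - 0)/(3 - 0) = 0.500000

P(1.5) = (-4)×L_0(1.5) + 12×L_1(1.5)
P(1.5) = 4.000000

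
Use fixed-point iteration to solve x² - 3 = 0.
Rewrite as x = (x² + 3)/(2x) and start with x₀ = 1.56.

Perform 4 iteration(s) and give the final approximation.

Equation: x² - 3 = 0
Fixed-point form: x = (x² + 3)/(2x)
x₀ = 1.56

x_1 = g(1.560000) = 1.741538
x_2 = g(1.741538) = 1.732077
x_3 = g(1.732077) = 1.732051
x_4 = g(1.732051) = 1.732051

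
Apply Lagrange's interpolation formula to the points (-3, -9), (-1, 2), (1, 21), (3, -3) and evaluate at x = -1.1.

Lagrange interpolation formula:
P(x) = Σ yᵢ × Lᵢ(x)
where Lᵢ(x) = Π_{j≠i} (x - xⱼ)/(xᵢ - xⱼ)

L_0(-1.1) = (-1.1 - (-1))/(-3 - (-1)) × (-1.1 - 1)/(-3 - 1) × (-1.1 - 3)/(-3 - 3) = 0.017938
L_1(-1.1) = (-1.1 - (-3))/(-1 - (-3)) × (-1.1 - 1)/(-1 - 1) × (-1.1 - 3)/(-1 - 3) = 1.022437
L_2(-1.1) = (-1.1 - (-3))/(1 - (-3)) × (-1.1 - (-1))/(1 - (-1)) × (-1.1 - 3)/(1 - 3) = -0.048688
L_3(-1.1) = (-1.1 - (-3))/(3 - (-3)) × (-1.1 - (-1))/(3 - (-1)) × (-1.1 - 1)/(3 - 1) = 0.008313

P(-1.1) = (-9)×L_0(-1.1) + 2×L_1(-1.1) + 21×L_2(-1.1) + (-3)×L_3(-1.1)
P(-1.1) = 0.836062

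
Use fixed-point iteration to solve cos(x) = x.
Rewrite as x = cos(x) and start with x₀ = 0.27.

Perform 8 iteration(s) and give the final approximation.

Equation: cos(x) = x
Fixed-point form: x = cos(x)
x₀ = 0.27

x_1 = g(0.270000) = 0.963771
x_2 = g(0.963771) = 0.570427
x_3 = g(0.570427) = 0.841671
x_4 = g(0.841671) = 0.666218
x_5 = g(0.666218) = 0.786165
x_6 = g(0.786165) = 0.706565
x_7 = g(0.706565) = 0.760597
x_8 = g(0.760597) = 0.724425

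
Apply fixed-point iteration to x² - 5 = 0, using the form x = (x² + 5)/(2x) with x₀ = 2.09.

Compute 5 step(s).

Equation: x² - 5 = 0
Fixed-point form: x = (x² + 5)/(2x)
x₀ = 2.09

x_1 = g(2.090000) = 2.241172
x_2 = g(2.241172) = 2.236074
x_3 = g(2.236074) = 2.236068
x_4 = g(2.236068) = 2.236068
x_5 = g(2.236068) = 2.236068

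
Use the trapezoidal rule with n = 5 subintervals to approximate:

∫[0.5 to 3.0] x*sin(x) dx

f(x) = x*sin(x)
a = 0.5, b = 3.0, n = 5
h = (b - a)/n = 0.500000

Trapezoidal rule: (h/2)[f(x₀) + 2f(x₁) + 2f(x₂) + ... + f(xₙ)]

x_0 = 0.5000, f(x_0) = 0.239713, coefficient = 1
x_1 = 1.0000, f(x_1) = 0.841471, coefficient = 2
x_2 = 1.5000, f(x_2) = 1.496242, coefficient = 2
x_3 = 2.0000, f(x_3) = 1.818595, coefficient = 2
x_4 = 2.5000, f(x_4) = 1.496180, coefficient = 2
x_5 = 3.0000, f(x_5) = 0.423360, coefficient = 1

I ≈ (0.500000/2) × 11.968050 = 2.992013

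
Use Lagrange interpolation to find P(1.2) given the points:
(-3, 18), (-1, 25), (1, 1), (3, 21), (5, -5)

Lagrange interpolation formula:
P(x) = Σ yᵢ × Lᵢ(x)
where Lᵢ(x) = Π_{j≠i} (x - xⱼ)/(xᵢ - xⱼ)

L_0(1.2) = (1.2 - (-1))/(-3 - (-1)) × (1.2 - 1)/(-3 - 1) × (1.2 - 3)/(-3 - 3) × (1.2 - 5)/(-3 - 5) = 0.007837
L_1(1.2) = (1.2 - (-3))/(-1 - (-3)) × (1.2 - 1)/(-1 - 1) × (1.2 - 3)/(-1 - 3) × (1.2 - 5)/(-1 - 5) = -0.059850
L_2(1.2) = (1.2 - (-3))/(1 - (-3)) × (1.2 - (-1))/(1 - (-1)) × (1.2 - 3)/(1 - 3) × (1.2 - 5)/(1 - 5) = 0.987525
L_3(1.2) = (1.2 - (-3))/(3 - (-3)) × (1.2 - (-1))/(3 - (-1)) × (1.2 - 1)/(3 - 1) × (1.2 - 5)/(3 - 5) = 0.073150
L_4(1.2) = (1.2 - (-3))/(5 - (-3)) × (1.2 - (-1))/(5 - (-1)) × (1.2 - 1)/(5 - 1) × (1.2 - 3)/(5 - 3) = -0.008663

P(1.2) = 18×L_0(1.2) + 25×L_1(1.2) + 1×L_2(1.2) + 21×L_3(1.2) + (-5)×L_4(1.2)
P(1.2) = 1.211813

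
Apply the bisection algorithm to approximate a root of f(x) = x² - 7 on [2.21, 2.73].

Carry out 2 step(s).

f(x) = x² - 7
Initial interval: [2.21, 2.73]

Iteration 1:
  c_1 = (2.210000 + 2.730000)/2 = 2.470000
  f(c_1) = f(2.470000) = -0.899100
  f(a) × f(c) ≥ 0, new interval: [2.470000, 2.730000]
Iteration 2:
  c_2 = (2.470000 + 2.730000)/2 = 2.600000
  f(c_2) = f(2.600000) = -0.240000
  f(a) × f(c) ≥ 0, new interval: [2.600000, 2.730000]

After 2 iteration(s), the approximation is c_2 = 2.600000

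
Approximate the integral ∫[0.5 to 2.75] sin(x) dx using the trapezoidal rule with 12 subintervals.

f(x) = sin(x)
a = 0.5, b = 2.75, n = 12
h = (b - a)/n = 0.187500

Trapezoidal rule: (h/2)[f(x₀) + 2f(x₁) + 2f(x₂) + ... + f(xₙ)]

x_0 = 0.5000, f(x_0) = 0.479426, coefficient = 1
x_1 = 0.6875, f(x_1) = 0.634607, coefficient = 2
x_2 = 0.8750, f(x_2) = 0.767544, coefficient = 2
x_3 = 1.0625, f(x_3) = 0.873575, coefficient = 2
x_4 = 1.2500, f(x_4) = 0.948985, coefficient = 2
x_5 = 1.4375, f(x_5) = 0.991129, coefficient = 2
x_6 = 1.6250, f(x_6) = 0.998531, coefficient = 2
x_7 = 1.8125, f(x_7) = 0.970932, coefficient = 2
x_8 = 2.0000, f(x_8) = 0.909297, coefficient = 2
x_9 = 2.1875, f(x_9) = 0.815789, coefficient = 2
x_10 = 2.3750, f(x_10) = 0.693685, coefficient = 2
x_11 = 2.5625, f(x_11) = 0.547265, coefficient = 2
x_12 = 2.7500, f(x_12) = 0.381661, coefficient = 1

I ≈ (0.187500/2) × 19.163764 = 1.796603
Exact value: 1.801885
Error: 0.005282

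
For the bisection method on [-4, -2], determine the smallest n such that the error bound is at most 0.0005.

We need (b-a)/2^n ≤ 0.0005
(-2 - (-4))/2^n ≤ 0.0005
2/2^n ≤ 0.0005
2^n ≥ 4000
n ≥ log₂(4000) = 11.97
n ≥ 12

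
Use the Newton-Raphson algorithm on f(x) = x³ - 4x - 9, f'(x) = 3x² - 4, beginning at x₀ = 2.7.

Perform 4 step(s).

f(x) = x³ - 4x - 9
f'(x) = 3x² - 4
x₀ = 2.7

Newton-Raphson formula: x_{n+1} = x_n - f(x_n)/f'(x_n)

Iteration 1:
  f(2.700000) = -0.117000
  f'(2.700000) = 17.870000
  x_1 = 2.700000 - (-0.117000)/17.870000 = 2.706547
Iteration 2:
  f(2.706547) = 0.000348
  f'(2.706547) = 17.976195
  x_2 = 2.706547 - 0.000348/17.976195 = 2.706528
Iteration 3:
  f(2.706528) = 0.000000
  f'(2.706528) = 17.975881
  x_3 = 2.706528 - 0.000000/17.975881 = 2.706528
Iteration 4:
  f(2.706528) = 0.000000
  f'(2.706528) = 17.975881
  x_4 = 2.706528 - 0.000000/17.975881 = 2.706528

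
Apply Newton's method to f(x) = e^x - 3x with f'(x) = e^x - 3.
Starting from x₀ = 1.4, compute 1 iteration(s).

f(x) = e^x - 3x
f'(x) = e^x - 3
x₀ = 1.4

Newton-Raphson formula: x_{n+1} = x_n - f(x_n)/f'(x_n)

Iteration 1:
  f(1.400000) = -0.144800
  f'(1.400000) = 1.055200
  x_1 = 1.400000 - (-0.144800)/1.055200 = 1.537225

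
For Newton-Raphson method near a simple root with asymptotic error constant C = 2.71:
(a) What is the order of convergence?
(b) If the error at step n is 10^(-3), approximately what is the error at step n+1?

(a) Newton-Raphson has quadratic (order 2) convergence near simple roots.
    This means |e_{n+1}| ≈ C|e_n|².

(b) With |e_n| = 10^(-3) and C = 2.71:
    |e_{n+1}| ≈ 2.71 × (10^(-3))² = 2.71 × 10^(-6)

(a) 2 (quadratic); (b) |e_{n+1}| ≈ 2.710e-06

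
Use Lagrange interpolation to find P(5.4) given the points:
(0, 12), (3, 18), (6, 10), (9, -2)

Lagrange interpolation formula:
P(x) = Σ yᵢ × Lᵢ(x)
where Lᵢ(x) = Π_{j≠i} (x - xⱼ)/(xᵢ - xⱼ)

L_0(5.4) = (5.4 - 3)/(0 - 3) × (5.4 - 6)/(0 - 6) × (5.4 - 9)/(0 - 9) = -0.032000
L_1(5.4) = (5.4 - 0)/(3 - 0) × (5.4 - 6)/(3 - 6) × (5.4 - 9)/(3 - 9) = 0.216000
L_2(5.4) = (5.4 - 0)/(6 - 0) × (5.4 - 3)/(6 - 3) × (5.4 - 9)/(6 - 9) = 0.864000
L_3(5.4) = (5.4 - 0)/(9 - 0) × (5.4 - 3)/(9 - 3) × (5.4 - 6)/(9 - 6) = -0.048000

P(5.4) = 12×L_0(5.4) + 18×L_1(5.4) + 10×L_2(5.4) + (-2)×L_3(5.4)
P(5.4) = 12.240000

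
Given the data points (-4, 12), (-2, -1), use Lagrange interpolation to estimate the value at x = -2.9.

Lagrange interpolation formula:
P(x) = Σ yᵢ × Lᵢ(x)
where Lᵢ(x) = Π_{j≠i} (x - xⱼ)/(xᵢ - xⱼ)

L_0(-2.9) = (-2.9 - (-2))/(-4 - (-2)) = 0.450000
L_1(-2.9) = (-2.9 - (-4))/(-2 - (-4)) = 0.550000

P(-2.9) = 12×L_0(-2.9) + (-1)×L_1(-2.9)
P(-2.9) = 4.850000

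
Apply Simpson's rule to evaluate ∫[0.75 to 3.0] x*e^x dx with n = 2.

f(x) = x*e^x
a = 0.75, b = 3.0, n = 2
h = (b - a)/n = 1.125000

Simpson's rule: (h/3)[f(x₀) + 4f(x₁) + 2f(x₂) + ... + f(xₙ)]

x_0 = 0.7500, f(x_0) = 1.587750, coefficient = 1
x_1 = 1.8750, f(x_1) = 12.226536, coefficient = 4
x_2 = 3.0000, f(x_2) = 60.256611, coefficient = 1

I ≈ (1.125000/3) × 110.750504 = 41.531439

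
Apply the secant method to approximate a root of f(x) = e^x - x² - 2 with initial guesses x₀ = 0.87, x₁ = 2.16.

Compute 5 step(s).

f(x) = e^x - x² - 2
x₀ = 0.87, x₁ = 2.16

Secant formula: x_{n+1} = x_n - f(x_n)(x_n - x_{n-1})/(f(x_n) - f(x_{n-1}))

Iteration 1:
  f(0.870000) = -0.369989
  f(2.160000) = 2.005538
  x_2 = 2.160000 - 2.005538×(2.160000 - 0.870000)/(2.005538 - (-0.369989))
       = 1.070918
Iteration 2:
  f(2.160000) = 2.005538
  f(1.070918) = -0.228808
  x_3 = 1.070918 - (-0.228808)×(1.070918 - 2.160000)/(-0.228808 - 2.005538)
       = 1.182445
Iteration 3:
  f(1.070918) = -0.228808
  f(1.182445) = -0.135835
  x_4 = 1.182445 - (-0.135835)×(1.182445 - 1.070918)/(-0.135835 - (-0.228808))
       = 1.345388
Iteration 4:
  f(1.182445) = -0.135835
  f(1.345388) = 0.029607
  x_5 = 1.345388 - 0.029607×(1.345388 - 1.182445)/(0.029607 - (-0.135835))
       = 1.316228
Iteration 5:
  f(1.345388) = 0.029607
  f(1.316228) = -0.003128
  x_6 = 1.316228 - (-0.003128)×(1.316228 - 1.345388)/(-0.003128 - 0.029607)
       = 1.319015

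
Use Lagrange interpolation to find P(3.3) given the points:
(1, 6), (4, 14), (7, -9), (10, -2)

Lagrange interpolation formula:
P(x) = Σ yᵢ × Lᵢ(x)
where Lᵢ(x) = Π_{j≠i} (x - xⱼ)/(xᵢ - xⱼ)

L_0(3.3) = (3.3 - 4)/(1 - 4) × (3.3 - 7)/(1 - 7) × (3.3 - 10)/(1 - 10) = 0.107117
L_1(3.3) = (3.3 - 1)/(4 - 1) × (3.3 - 7)/(4 - 7) × (3.3 - 10)/(4 - 10) = 1.055870
L_2(3.3) = (3.3 - 1)/(7 - 1) × (3.3 - 4)/(7 - 4) × (3.3 - 10)/(7 - 10) = -0.199759
L_3(3.3) = (3.3 - 1)/(10 - 1) × (3.3 - 4)/(10 - 4) × (3.3 - 7)/(10 - 7) = 0.036772

P(3.3) = 6×L_0(3.3) + 14×L_1(3.3) + (-9)×L_2(3.3) + (-2)×L_3(3.3)
P(3.3) = 17.149179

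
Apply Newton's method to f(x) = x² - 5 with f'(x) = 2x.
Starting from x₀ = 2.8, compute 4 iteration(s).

f(x) = x² - 5
f'(x) = 2x
x₀ = 2.8

Newton-Raphson formula: x_{n+1} = x_n - f(x_n)/f'(x_n)

Iteration 1:
  f(2.800000) = 2.840000
  f'(2.800000) = 5.600000
  x_1 = 2.800000 - 2.840000/5.600000 = 2.292857
Iteration 2:
  f(2.292857) = 0.257194
  f'(2.292857) = 4.585714
  x_2 = 2.292857 - 0.257194/4.585714 = 2.236771
Iteration 3:
  f(2.236771) = 0.003146
  f'(2.236771) = 4.473543
  x_3 = 2.236771 - 0.003146/4.473543 = 2.236068
Iteration 4:
  f(2.236068) = 0.000000
  f'(2.236068) = 4.472136
  x_4 = 2.236068 - 0.000000/4.472136 = 2.236068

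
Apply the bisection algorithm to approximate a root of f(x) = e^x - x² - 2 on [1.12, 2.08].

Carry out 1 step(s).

f(x) = e^x - x² - 2
Initial interval: [1.12, 2.08]

Iteration 1:
  c_1 = (1.120000 + 2.080000)/2 = 1.600000
  f(c_1) = f(1.600000) = 0.393032
  f(a) × f(c) < 0, new interval: [1.120000, 1.600000]

After 1 iteration(s), the approximation is c_1 = 1.600000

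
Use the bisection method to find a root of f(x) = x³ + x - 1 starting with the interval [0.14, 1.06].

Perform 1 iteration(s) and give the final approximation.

f(x) = x³ + x - 1
Initial interval: [0.14, 1.06]

Iteration 1:
  c_1 = (0.140000 + 1.060000)/2 = 0.600000
  f(c_1) = f(0.600000) = -0.184000
  f(a) × f(c) ≥ 0, new interval: [0.600000, 1.060000]

After 1 iteration(s), the approximation is c_1 = 0.600000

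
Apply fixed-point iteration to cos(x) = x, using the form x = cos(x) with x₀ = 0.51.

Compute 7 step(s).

Equation: cos(x) = x
Fixed-point form: x = cos(x)
x₀ = 0.51

x_1 = g(0.510000) = 0.872745
x_2 = g(0.872745) = 0.642726
x_3 = g(0.642726) = 0.800465
x_4 = g(0.800465) = 0.696373
x_5 = g(0.696373) = 0.767173
x_6 = g(0.767173) = 0.719875
x_7 = g(0.719875) = 0.751888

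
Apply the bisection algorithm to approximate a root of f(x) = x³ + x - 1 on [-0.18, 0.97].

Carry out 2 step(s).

f(x) = x³ + x - 1
Initial interval: [-0.18, 0.97]

Iteration 1:
  c_1 = (-0.180000 + 0.970000)/2 = 0.395000
  f(c_1) = f(0.395000) = -0.543370
  f(a) × f(c) ≥ 0, new interval: [0.395000, 0.970000]
Iteration 2:
  c_2 = (0.395000 + 0.970000)/2 = 0.682500
  f(c_2) = f(0.682500) = 0.000413
  f(a) × f(c) < 0, new interval: [0.395000, 0.682500]

After 2 iteration(s), the approximation is c_2 = 0.682500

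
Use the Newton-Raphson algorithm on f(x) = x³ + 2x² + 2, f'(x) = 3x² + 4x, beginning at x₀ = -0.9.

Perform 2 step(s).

f(x) = x³ + 2x² + 2
f'(x) = 3x² + 4x
x₀ = -0.9

Newton-Raphson formula: x_{n+1} = x_n - f(x_n)/f'(x_n)

Iteration 1:
  f(-0.900000) = 2.891000
  f'(-0.900000) = -1.170000
  x_1 = -0.900000 - 2.891000/(-1.170000) = 1.570940
Iteration 2:
  f(1.570940) = 10.812555
  f'(1.570940) = 13.687320
  x_2 = 1.570940 - 10.812555/13.687320 = 0.780971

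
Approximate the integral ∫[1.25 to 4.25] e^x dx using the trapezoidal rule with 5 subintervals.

f(x) = e^x
a = 1.25, b = 4.25, n = 5
h = (b - a)/n = 0.600000

Trapezoidal rule: (h/2)[f(x₀) + 2f(x₁) + 2f(x₂) + ... + f(xₙ)]

x_0 = 1.2500, f(x_0) = 3.490343, coefficient = 1
x_1 = 1.8500, f(x_1) = 6.359820, coefficient = 2
x_2 = 2.4500, f(x_2) = 11.588347, coefficient = 2
x_3 = 3.0500, f(x_3) = 21.115344, coefficient = 2
x_4 = 3.6500, f(x_4) = 38.474666, coefficient = 2
x_5 = 4.2500, f(x_5) = 70.105412, coefficient = 1

I ≈ (0.600000/2) × 228.672109 = 68.601633
Exact value: 66.615069
Error: 1.986563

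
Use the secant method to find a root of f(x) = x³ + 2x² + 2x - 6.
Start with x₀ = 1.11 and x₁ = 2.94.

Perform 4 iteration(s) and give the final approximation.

f(x) = x³ + 2x² + 2x - 6
x₀ = 1.11, x₁ = 2.94

Secant formula: x_{n+1} = x_n - f(x_n)(x_n - x_{n-1})/(f(x_n) - f(x_{n-1}))

Iteration 1:
  f(1.110000) = 0.051831
  f(2.940000) = 42.579384
  x_2 = 2.940000 - 42.579384×(2.940000 - 1.110000)/(42.579384 - 0.051831)
       = 1.107770
Iteration 2:
  f(2.940000) = 42.579384
  f(1.107770) = 0.029250
  x_3 = 1.107770 - 0.029250×(1.107770 - 2.940000)/(0.029250 - 42.579384)
       = 1.106510
Iteration 3:
  f(1.107770) = 0.029250
  f(1.106510) = 0.016522
  x_4 = 1.106510 - 0.016522×(1.106510 - 1.107770)/(0.016522 - 0.029250)
       = 1.104875
Iteration 4:
  f(1.106510) = 0.016522
  f(1.104875) = 0.000025
  x_5 = 1.104875 - 0.000025×(1.104875 - 1.106510)/(0.000025 - 0.016522)
       = 1.104873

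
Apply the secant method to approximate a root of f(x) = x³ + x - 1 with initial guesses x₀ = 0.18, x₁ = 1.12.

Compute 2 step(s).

f(x) = x³ + x - 1
x₀ = 0.18, x₁ = 1.12

Secant formula: x_{n+1} = x_n - f(x_n)(x_n - x_{n-1})/(f(x_n) - f(x_{n-1}))

Iteration 1:
  f(0.180000) = -0.814168
  f(1.120000) = 1.524928
  x_2 = 1.120000 - 1.524928×(1.120000 - 0.180000)/(1.524928 - (-0.814168))
       = 0.507185
Iteration 2:
  f(1.120000) = 1.524928
  f(0.507185) = -0.362348
  x_3 = 0.507185 - (-0.362348)×(0.507185 - 1.120000)/(-0.362348 - 1.524928)
       = 0.624843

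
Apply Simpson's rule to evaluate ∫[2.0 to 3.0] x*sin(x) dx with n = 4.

f(x) = x*sin(x)
a = 2.0, b = 3.0, n = 4
h = (b - a)/n = 0.250000

Simpson's rule: (h/3)[f(x₀) + 4f(x₁) + 2f(x₂) + ... + f(xₙ)]

x_0 = 2.0000, f(x_0) = 1.818595, coefficient = 1
x_1 = 2.2500, f(x_1) = 1.750665, coefficient = 4
x_2 = 2.5000, f(x_2) = 1.496180, coefficient = 2
x_3 = 2.7500, f(x_3) = 1.049568, coefficient = 4
x_4 = 3.0000, f(x_4) = 0.423360, coefficient = 1

I ≈ (0.250000/3) × 16.435245 = 1.369604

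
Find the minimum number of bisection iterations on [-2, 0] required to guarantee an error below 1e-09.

We need (b-a)/2^n ≤ 1e-09
(0 - (-2))/2^n ≤ 1e-09
2/2^n ≤ 1e-09
2^n ≥ 2000000000
n ≥ log₂(2000000000) = 30.90
n ≥ 31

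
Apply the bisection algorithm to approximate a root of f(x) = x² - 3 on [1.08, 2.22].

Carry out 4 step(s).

f(x) = x² - 3
Initial interval: [1.08, 2.22]

Iteration 1:
  c_1 = (1.080000 + 2.220000)/2 = 1.650000
  f(c_1) = f(1.650000) = -0.277500
  f(a) × f(c) ≥ 0, new interval: [1.650000, 2.220000]
Iteration 2:
  c_2 = (1.650000 + 2.220000)/2 = 1.935000
  f(c_2) = f(1.935000) = 0.744225
  f(a) × f(c) < 0, new interval: [1.650000, 1.935000]
Iteration 3:
  c_3 = (1.650000 + 1.935000)/2 = 1.792500
  f(c_3) = f(1.792500) = 0.213056
  f(a) × f(c) < 0, new interval: [1.650000, 1.792500]
Iteration 4:
  c_4 = (1.650000 + 1.792500)/2 = 1.721250
  f(c_4) = f(1.721250) = -0.037298
  f(a) × f(c) ≥ 0, new interval: [1.721250, 1.792500]

After 4 iteration(s), the approximation is c_4 = 1.721250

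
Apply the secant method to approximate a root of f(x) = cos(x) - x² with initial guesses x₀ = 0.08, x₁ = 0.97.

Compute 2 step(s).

f(x) = cos(x) - x²
x₀ = 0.08, x₁ = 0.97

Secant formula: x_{n+1} = x_n - f(x_n)(x_n - x_{n-1})/(f(x_n) - f(x_{n-1}))

Iteration 1:
  f(0.080000) = 0.990402
  f(0.970000) = -0.375600
  x_2 = 0.970000 - (-0.375600)×(0.970000 - 0.080000)/(-0.375600 - 0.990402)
       = 0.725283
Iteration 2:
  f(0.970000) = -0.375600
  f(0.725283) = 0.222277
  x_3 = 0.725283 - 0.222277×(0.725283 - 0.970000)/(0.222277 - (-0.375600))
       = 0.816263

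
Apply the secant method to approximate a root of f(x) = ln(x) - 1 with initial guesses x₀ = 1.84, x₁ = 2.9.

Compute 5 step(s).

f(x) = ln(x) - 1
x₀ = 1.84, x₁ = 2.9

Secant formula: x_{n+1} = x_n - f(x_n)(x_n - x_{n-1})/(f(x_n) - f(x_{n-1}))

Iteration 1:
  f(1.840000) = -0.390234
  f(2.900000) = 0.064711
  x_2 = 2.900000 - 0.064711×(2.900000 - 1.840000)/(0.064711 - (-0.390234))
       = 2.749227
Iteration 2:
  f(2.900000) = 0.064711
  f(2.749227) = 0.011320
  x_3 = 2.749227 - 0.011320×(2.749227 - 2.900000)/(0.011320 - 0.064711)
       = 2.717261
Iteration 3:
  f(2.749227) = 0.011320
  f(2.717261) = -0.000376
  x_4 = 2.717261 - (-0.000376)×(2.717261 - 2.749227)/(-0.000376 - 0.011320)
       = 2.718288
Iteration 4:
  f(2.717261) = -0.000376
  f(2.718288) = 0.000002
  x_5 = 2.718288 - 0.000002×(2.718288 - 2.717261)/(0.000002 - (-0.000376))
       = 2.718282
Iteration 5:
  f(2.718288) = 0.000002
  f(2.718282) = 0.000000
  x_6 = 2.718282 - 0.000000×(2.718282 - 2.718288)/(0.000000 - 0.000002)
       = 2.718282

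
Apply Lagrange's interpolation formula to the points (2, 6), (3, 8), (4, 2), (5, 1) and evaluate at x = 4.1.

Lagrange interpolation formula:
P(x) = Σ yᵢ × Lᵢ(x)
where Lᵢ(x) = Π_{j≠i} (x - xⱼ)/(xᵢ - xⱼ)

L_0(4.1) = (4.1 - 3)/(2 - 3) × (4.1 - 4)/(2 - 4) × (4.1 - 5)/(2 - 5) = 0.016500
L_1(4.1) = (4.1 - 2)/(3 - 2) × (4.1 - 4)/(3 - 4) × (4.1 - 5)/(3 - 5) = -0.094500
L_2(4.1) = (4.1 - 2)/(4 - 2) × (4.1 - 3)/(4 - 3) × (4.1 - 5)/(4 - 5) = 1.039500
L_3(4.1) = (4.1 - 2)/(5 - 2) × (4.1 - 3)/(5 - 3) × (4.1 - 4)/(5 - 4) = 0.038500

P(4.1) = 6×L_0(4.1) + 8×L_1(4.1) + 2×L_2(4.1) + 1×L_3(4.1)
P(4.1) = 1.460500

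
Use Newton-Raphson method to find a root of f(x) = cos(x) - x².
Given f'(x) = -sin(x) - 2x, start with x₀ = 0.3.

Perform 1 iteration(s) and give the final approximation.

f(x) = cos(x) - x²
f'(x) = -sin(x) - 2x
x₀ = 0.3

Newton-Raphson formula: x_{n+1} = x_n - f(x_n)/f'(x_n)

Iteration 1:
  f(0.300000) = 0.865336
  f'(0.300000) = -0.895520
  x_1 = 0.300000 - 0.865336/(-0.895520) = 1.266295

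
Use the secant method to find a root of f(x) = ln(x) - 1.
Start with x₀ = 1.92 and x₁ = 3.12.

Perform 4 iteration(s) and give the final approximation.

f(x) = ln(x) - 1
x₀ = 1.92, x₁ = 3.12

Secant formula: x_{n+1} = x_n - f(x_n)(x_n - x_{n-1})/(f(x_n) - f(x_{n-1}))

Iteration 1:
  f(1.920000) = -0.347675
  f(3.120000) = 0.137833
  x_2 = 3.120000 - 0.137833×(3.120000 - 1.920000)/(0.137833 - (-0.347675))
       = 2.779327
Iteration 2:
  f(3.120000) = 0.137833
  f(2.779327) = 0.022209
  x_3 = 2.779327 - 0.022209×(2.779327 - 3.120000)/(0.022209 - 0.137833)
       = 2.713891
Iteration 3:
  f(2.779327) = 0.022209
  f(2.713891) = -0.001616
  x_4 = 2.713891 - (-0.001616)×(2.713891 - 2.779327)/(-0.001616 - 0.022209)
       = 2.718331
Iteration 4:
  f(2.713891) = -0.001616
  f(2.718331) = 0.000018
  x_5 = 2.718331 - 0.000018×(2.718331 - 2.713891)/(0.000018 - (-0.001616))
       = 2.718282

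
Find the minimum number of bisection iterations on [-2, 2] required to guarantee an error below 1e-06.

We need (b-a)/2^n ≤ 1e-06
(2 - (-2))/2^n ≤ 1e-06
4/2^n ≤ 1e-06
2^n ≥ 4000000
n ≥ log₂(4000000) = 21.93
n ≥ 22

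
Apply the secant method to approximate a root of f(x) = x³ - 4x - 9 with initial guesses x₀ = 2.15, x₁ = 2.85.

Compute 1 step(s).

f(x) = x³ - 4x - 9
x₀ = 2.15, x₁ = 2.85

Secant formula: x_{n+1} = x_n - f(x_n)(x_n - x_{n-1})/(f(x_n) - f(x_{n-1}))

Iteration 1:
  f(2.150000) = -7.661625
  f(2.850000) = 2.749125
  x_2 = 2.850000 - 2.749125×(2.850000 - 2.150000)/(2.749125 - (-7.661625))
       = 2.665154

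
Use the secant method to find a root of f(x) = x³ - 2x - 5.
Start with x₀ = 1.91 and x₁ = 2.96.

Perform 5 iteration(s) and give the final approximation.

f(x) = x³ - 2x - 5
x₀ = 1.91, x₁ = 2.96

Secant formula: x_{n+1} = x_n - f(x_n)(x_n - x_{n-1})/(f(x_n) - f(x_{n-1}))

Iteration 1:
  f(1.910000) = -1.852129
  f(2.960000) = 15.014336
  x_2 = 2.960000 - 15.014336×(2.960000 - 1.910000)/(15.014336 - (-1.852129))
       = 2.025302
Iteration 2:
  f(2.960000) = 15.014336
  f(2.025302) = -0.743124
  x_3 = 2.025302 - (-0.743124)×(2.025302 - 2.960000)/(-0.743124 - 15.014336)
       = 2.069382
Iteration 3:
  f(2.025302) = -0.743124
  f(2.069382) = -0.276959
  x_4 = 2.069382 - (-0.276959)×(2.069382 - 2.025302)/(-0.276959 - (-0.743124))
       = 2.095572
Iteration 4:
  f(2.069382) = -0.276959
  f(2.095572) = 0.011392
  x_5 = 2.095572 - 0.011392×(2.095572 - 2.069382)/(0.011392 - (-0.276959))
       = 2.094537
Iteration 5:
  f(2.095572) = 0.011392
  f(2.094537) = -0.000163
  x_6 = 2.094537 - (-0.000163)×(2.094537 - 2.095572)/(-0.000163 - 0.011392)
       = 2.094551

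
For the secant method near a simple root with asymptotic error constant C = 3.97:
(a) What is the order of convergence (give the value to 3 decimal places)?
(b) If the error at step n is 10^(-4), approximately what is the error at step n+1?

(a) Secant method has superlinear convergence with order φ = (1+√5)/2 ≈ 1.618.
    This means |e_{n+1}| ≈ C|e_n|^1.618.

(b) With |e_n| = 10^(-4) and C = 3.97:
    |e_{n+1}| ≈ 3.97 × (10^(-4))^1.618 = 3.97 × 10^(-6.47)

(a) ≈ 1.618 (golden ratio); (b) |e_{n+1}| ≈ 1.339e-06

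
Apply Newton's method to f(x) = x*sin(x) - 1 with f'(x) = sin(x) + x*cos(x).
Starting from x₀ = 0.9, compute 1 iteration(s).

f(x) = x*sin(x) - 1
f'(x) = sin(x) + x*cos(x)
x₀ = 0.9

Newton-Raphson formula: x_{n+1} = x_n - f(x_n)/f'(x_n)

Iteration 1:
  f(0.900000) = -0.295006
  f'(0.900000) = 1.342776
  x_1 = 0.900000 - (-0.295006)/1.342776 = 1.119698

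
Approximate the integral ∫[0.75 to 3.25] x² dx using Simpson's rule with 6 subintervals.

f(x) = x²
a = 0.75, b = 3.25, n = 6
h = (b - a)/n = 0.416667

Simpson's rule: (h/3)[f(x₀) + 4f(x₁) + 2f(x₂) + ... + f(xₙ)]

x_0 = 0.7500, f(x_0) = 0.562500, coefficient = 1
x_1 = 1.1667, f(x_1) = 1.361111, coefficient = 4
x_2 = 1.5833, f(x_2) = 2.506944, coefficient = 2
x_3 = 2.0000, f(x_3) = 4.000000, coefficient = 4
x_4 = 2.4167, f(x_4) = 5.840278, coefficient = 2
x_5 = 2.8333, f(x_5) = 8.027778, coefficient = 4
x_6 = 3.2500, f(x_6) = 10.562500, coefficient = 1

I ≈ (0.416667/3) × 81.375000 = 11.302083
Exact value: 11.302083
Error: 0.000000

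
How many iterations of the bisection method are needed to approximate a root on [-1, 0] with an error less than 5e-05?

We need (b-a)/2^n ≤ 5e-05
(0 - (-1))/2^n ≤ 5e-05
1/2^n ≤ 5e-05
2^n ≥ 20000
n ≥ log₂(20000) = 14.29
n ≥ 15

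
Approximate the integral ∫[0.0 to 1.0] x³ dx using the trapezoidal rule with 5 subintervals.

f(x) = x³
a = 0.0, b = 1.0, n = 5
h = (b - a)/n = 0.200000

Trapezoidal rule: (h/2)[f(x₀) + 2f(x₁) + 2f(x₂) + ... + f(xₙ)]

x_0 = 0.0000, f(x_0) = 0.000000, coefficient = 1
x_1 = 0.2000, f(x_1) = 0.008000, coefficient = 2
x_2 = 0.4000, f(x_2) = 0.064000, coefficient = 2
x_3 = 0.6000, f(x_3) = 0.216000, coefficient = 2
x_4 = 0.8000, f(x_4) = 0.512000, coefficient = 2
x_5 = 1.0000, f(x_5) = 1.000000, coefficient = 1

I ≈ (0.200000/2) × 2.600000 = 0.260000
Exact value: 0.250000
Error: 0.010000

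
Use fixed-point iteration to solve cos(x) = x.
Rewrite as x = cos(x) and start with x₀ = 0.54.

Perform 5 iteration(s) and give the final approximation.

Equation: cos(x) = x
Fixed-point form: x = cos(x)
x₀ = 0.54

x_1 = g(0.540000) = 0.857709
x_2 = g(0.857709) = 0.654172
x_3 = g(0.654172) = 0.793552
x_4 = g(0.793552) = 0.701318
x_5 = g(0.701318) = 0.763993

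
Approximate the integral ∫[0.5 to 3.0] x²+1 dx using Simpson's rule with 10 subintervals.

f(x) = x²+1
a = 0.5, b = 3.0, n = 10
h = (b - a)/n = 0.250000

Simpson's rule: (h/3)[f(x₀) + 4f(x₁) + 2f(x₂) + ... + f(xₙ)]

x_0 = 0.5000, f(x_0) = 1.250000, coefficient = 1
x_1 = 0.7500, f(x_1) = 1.562500, coefficient = 4
x_2 = 1.0000, f(x_2) = 2.000000, coefficient = 2
x_3 = 1.2500, f(x_3) = 2.562500, coefficient = 4
x_4 = 1.5000, f(x_4) = 3.250000, coefficient = 2
x_5 = 1.7500, f(x_5) = 4.062500, coefficient = 4
x_6 = 2.0000, f(x_6) = 5.000000, coefficient = 2
x_7 = 2.2500, f(x_7) = 6.062500, coefficient = 4
x_8 = 2.5000, f(x_8) = 7.250000, coefficient = 2
x_9 = 2.7500, f(x_9) = 8.562500, coefficient = 4
x_10 = 3.0000, f(x_10) = 10.000000, coefficient = 1

I ≈ (0.250000/3) × 137.500000 = 11.458333
Exact value: 11.458333
Error: 0.000000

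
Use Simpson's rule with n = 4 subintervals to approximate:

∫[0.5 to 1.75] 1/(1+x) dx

f(x) = 1/(1+x)
a = 0.5, b = 1.75, n = 4
h = (b - a)/n = 0.312500

Simpson's rule: (h/3)[f(x₀) + 4f(x₁) + 2f(x₂) + ... + f(xₙ)]

x_0 = 0.5000, f(x_0) = 0.666667, coefficient = 1
x_1 = 0.8125, f(x_1) = 0.551724, coefficient = 4
x_2 = 1.1250, f(x_2) = 0.470588, coefficient = 2
x_3 = 1.4375, f(x_3) = 0.410256, coefficient = 4
x_4 = 1.7500, f(x_4) = 0.363636, coefficient = 1

I ≈ (0.312500/3) × 5.819402 = 0.606188
Exact value: 0.606136
Error: 0.000052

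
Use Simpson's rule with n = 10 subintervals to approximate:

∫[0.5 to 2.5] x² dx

f(x) = x²
a = 0.5, b = 2.5, n = 10
h = (b - a)/n = 0.200000

Simpson's rule: (h/3)[f(x₀) + 4f(x₁) + 2f(x₂) + ... + f(xₙ)]

x_0 = 0.5000, f(x_0) = 0.250000, coefficient = 1
x_1 = 0.7000, f(x_1) = 0.490000, coefficient = 4
x_2 = 0.9000, f(x_2) = 0.810000, coefficient = 2
x_3 = 1.1000, f(x_3) = 1.210000, coefficient = 4
x_4 = 1.3000, f(x_4) = 1.690000, coefficient = 2
x_5 = 1.5000, f(x_5) = 2.250000, coefficient = 4
x_6 = 1.7000, f(x_6) = 2.890000, coefficient = 2
x_7 = 1.9000, f(x_7) = 3.610000, coefficient = 4
x_8 = 2.1000, f(x_8) = 4.410000, coefficient = 2
x_9 = 2.3000, f(x_9) = 5.290000, coefficient = 4
x_10 = 2.5000, f(x_10) = 6.250000, coefficient = 1

I ≈ (0.200000/3) × 77.500000 = 5.166667
Exact value: 5.166667
Error: 0.000000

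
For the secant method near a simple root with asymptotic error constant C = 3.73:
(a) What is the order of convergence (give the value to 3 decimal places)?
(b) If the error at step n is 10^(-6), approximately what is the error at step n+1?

(a) Secant method has superlinear convergence with order φ = (1+√5)/2 ≈ 1.618.
    This means |e_{n+1}| ≈ C|e_n|^1.618.

(b) With |e_n| = 10^(-6) and C = 3.73:
    |e_{n+1}| ≈ 3.73 × (10^(-6))^1.618 = 3.73 × 10^(-9.71)

(a) ≈ 1.618 (golden ratio); (b) |e_{n+1}| ≈ 7.303e-10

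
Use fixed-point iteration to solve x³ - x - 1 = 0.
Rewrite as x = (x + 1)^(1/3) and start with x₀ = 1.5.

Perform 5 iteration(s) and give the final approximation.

Equation: x³ - x - 1 = 0
Fixed-point form: x = (x + 1)^(1/3)
x₀ = 1.5

x_1 = g(1.500000) = 1.357209
x_2 = g(1.357209) = 1.330861
x_3 = g(1.330861) = 1.325884
x_4 = g(1.325884) = 1.324939
x_5 = g(1.324939) = 1.324760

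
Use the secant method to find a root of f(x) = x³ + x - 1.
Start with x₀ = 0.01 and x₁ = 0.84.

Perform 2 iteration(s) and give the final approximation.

f(x) = x³ + x - 1
x₀ = 0.01, x₁ = 0.84

Secant formula: x_{n+1} = x_n - f(x_n)(x_n - x_{n-1})/(f(x_n) - f(x_{n-1}))

Iteration 1:
  f(0.010000) = -0.989999
  f(0.840000) = 0.432704
  x_2 = 0.840000 - 0.432704×(0.840000 - 0.010000)/(0.432704 - (-0.989999))
       = 0.587562
Iteration 2:
  f(0.840000) = 0.432704
  f(0.587562) = -0.209595
  x_3 = 0.587562 - (-0.209595)×(0.587562 - 0.840000)/(-0.209595 - 0.432704)
       = 0.669937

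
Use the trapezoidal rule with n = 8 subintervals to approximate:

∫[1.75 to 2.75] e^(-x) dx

f(x) = e^(-x)
a = 1.75, b = 2.75, n = 8
h = (b - a)/n = 0.125000

Trapezoidal rule: (h/2)[f(x₀) + 2f(x₁) + 2f(x₂) + ... + f(xₙ)]

x_0 = 1.7500, f(x_0) = 0.173774, coefficient = 1
x_1 = 1.8750, f(x_1) = 0.153355, coefficient = 2
x_2 = 2.0000, f(x_2) = 0.135335, coefficient = 2
x_3 = 2.1250, f(x_3) = 0.119433, coefficient = 2
x_4 = 2.2500, f(x_4) = 0.105399, coefficient = 2
x_5 = 2.3750, f(x_5) = 0.093014, coefficient = 2
x_6 = 2.5000, f(x_6) = 0.082085, coefficient = 2
x_7 = 2.6250, f(x_7) = 0.072440, coefficient = 2
x_8 = 2.7500, f(x_8) = 0.063928, coefficient = 1

I ≈ (0.125000/2) × 1.759825 = 0.109989
Exact value: 0.109846
Error: 0.000143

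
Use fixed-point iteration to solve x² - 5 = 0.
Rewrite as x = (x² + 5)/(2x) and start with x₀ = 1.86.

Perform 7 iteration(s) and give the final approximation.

Equation: x² - 5 = 0
Fixed-point form: x = (x² + 5)/(2x)
x₀ = 1.86

x_1 = g(1.860000) = 2.274086
x_2 = g(2.274086) = 2.236386
x_3 = g(2.236386) = 2.236068
x_4 = g(2.236068) = 2.236068
x_5 = g(2.236068) = 2.236068
x_6 = g(2.236068) = 2.236068
x_7 = g(2.236068) = 2.236068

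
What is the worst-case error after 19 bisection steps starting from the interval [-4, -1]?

Bisection error bound: |error| ≤ (b-a)/2^n
|error| ≤ (-1 - (-4))/2^19 = 3/2^19
|error| ≤ 0.0000057220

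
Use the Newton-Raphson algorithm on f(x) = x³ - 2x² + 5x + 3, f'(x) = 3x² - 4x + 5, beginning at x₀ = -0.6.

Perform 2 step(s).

f(x) = x³ - 2x² + 5x + 3
f'(x) = 3x² - 4x + 5
x₀ = -0.6

Newton-Raphson formula: x_{n+1} = x_n - f(x_n)/f'(x_n)

Iteration 1:
  f(-0.600000) = -0.936000
  f'(-0.600000) = 8.480000
  x_1 = -0.600000 - (-0.936000)/8.480000 = -0.489623
Iteration 2:
  f(-0.489623) = -0.044951
  f'(-0.489623) = 7.677682
  x_2 = -0.489623 - (-0.044951)/7.677682 = -0.483768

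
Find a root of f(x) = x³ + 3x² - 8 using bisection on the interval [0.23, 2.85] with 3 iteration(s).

f(x) = x³ + 3x² - 8
Initial interval: [0.23, 2.85]

Iteration 1:
  c_1 = (0.230000 + 2.850000)/2 = 1.540000
  f(c_1) = f(1.540000) = 2.767064
  f(a) × f(c) < 0, new interval: [0.230000, 1.540000]
Iteration 2:
  c_2 = (0.230000 + 1.540000)/2 = 0.885000
  f(c_2) = f(0.885000) = -4.957171
  f(a) × f(c) ≥ 0, new interval: [0.885000, 1.540000]
Iteration 3:
  c_3 = (0.885000 + 1.540000)/2 = 1.212500
  f(c_3) = f(1.212500) = -1.806967
  f(a) × f(c) ≥ 0, new interval: [1.212500, 1.540000]

After 3 iteration(s), the approximation is c_3 = 1.212500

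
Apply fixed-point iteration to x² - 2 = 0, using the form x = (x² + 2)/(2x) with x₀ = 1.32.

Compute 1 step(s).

Equation: x² - 2 = 0
Fixed-point form: x = (x² + 2)/(2x)
x₀ = 1.32

x_1 = g(1.320000) = 1.417576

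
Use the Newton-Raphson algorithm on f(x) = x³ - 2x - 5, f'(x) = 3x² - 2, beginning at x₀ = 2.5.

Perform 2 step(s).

f(x) = x³ - 2x - 5
f'(x) = 3x² - 2
x₀ = 2.5

Newton-Raphson formula: x_{n+1} = x_n - f(x_n)/f'(x_n)

Iteration 1:
  f(2.500000) = 5.625000
  f'(2.500000) = 16.750000
  x_1 = 2.500000 - 5.625000/16.750000 = 2.164179
Iteration 2:
  f(2.164179) = 0.807945
  f'(2.164179) = 12.051014
  x_2 = 2.164179 - 0.807945/12.051014 = 2.097135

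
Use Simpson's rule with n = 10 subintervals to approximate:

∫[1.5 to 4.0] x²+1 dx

f(x) = x²+1
a = 1.5, b = 4.0, n = 10
h = (b - a)/n = 0.250000

Simpson's rule: (h/3)[f(x₀) + 4f(x₁) + 2f(x₂) + ... + f(xₙ)]

x_0 = 1.5000, f(x_0) = 3.250000, coefficient = 1
x_1 = 1.7500, f(x_1) = 4.062500, coefficient = 4
x_2 = 2.0000, f(x_2) = 5.000000, coefficient = 2
x_3 = 2.2500, f(x_3) = 6.062500, coefficient = 4
x_4 = 2.5000, f(x_4) = 7.250000, coefficient = 2
x_5 = 2.7500, f(x_5) = 8.562500, coefficient = 4
x_6 = 3.0000, f(x_6) = 10.000000, coefficient = 2
x_7 = 3.2500, f(x_7) = 11.562500, coefficient = 4
x_8 = 3.5000, f(x_8) = 13.250000, coefficient = 2
x_9 = 3.7500, f(x_9) = 15.062500, coefficient = 4
x_10 = 4.0000, f(x_10) = 17.000000, coefficient = 1

I ≈ (0.250000/3) × 272.500000 = 22.708333
Exact value: 22.708333
Error: 0.000000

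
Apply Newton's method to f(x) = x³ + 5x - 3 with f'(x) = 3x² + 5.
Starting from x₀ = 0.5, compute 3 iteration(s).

f(x) = x³ + 5x - 3
f'(x) = 3x² + 5
x₀ = 0.5

Newton-Raphson formula: x_{n+1} = x_n - f(x_n)/f'(x_n)

Iteration 1:
  f(0.500000) = -0.375000
  f'(0.500000) = 5.750000
  x_1 = 0.500000 - (-0.375000)/5.750000 = 0.565217
Iteration 2:
  f(0.565217) = 0.006657
  f'(0.565217) = 5.958412
  x_2 = 0.565217 - 0.006657/5.958412 = 0.564100
Iteration 3:
  f(0.564100) = 0.000002
  f'(0.564100) = 5.954627
  x_3 = 0.564100 - 0.000002/5.954627 = 0.564100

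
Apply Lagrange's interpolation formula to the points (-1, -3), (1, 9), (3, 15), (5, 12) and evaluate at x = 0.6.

Lagrange interpolation formula:
P(x) = Σ yᵢ × Lᵢ(x)
where Lᵢ(x) = Π_{j≠i} (x - xⱼ)/(xᵢ - xⱼ)

L_0(0.6) = (0.6 - 1)/(-1 - 1) × (0.6 - 3)/(-1 - 3) × (0.6 - 5)/(-1 - 5) = 0.088000
L_1(0.6) = (0.6 - (-1))/(1 - (-1)) × (0.6 - 3)/(1 - 3) × (0.6 - 5)/(1 - 5) = 1.056000
L_2(0.6) = (0.6 - (-1))/(3 - (-1)) × (0.6 - 1)/(3 - 1) × (0.6 - 5)/(3 - 5) = -0.176000
L_3(0.6) = (0.6 - (-1))/(5 - (-1)) × (0.6 - 1)/(5 - 1) × (0.6 - 3)/(5 - 3) = 0.032000

P(0.6) = (-3)×L_0(0.6) + 9×L_1(0.6) + 15×L_2(0.6) + 12×L_3(0.6)
P(0.6) = 6.984000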